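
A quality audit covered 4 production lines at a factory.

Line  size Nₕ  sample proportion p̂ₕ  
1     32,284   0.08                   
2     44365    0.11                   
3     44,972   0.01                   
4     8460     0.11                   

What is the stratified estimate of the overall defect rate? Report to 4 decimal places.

Wₕ = Nₕ/N with N = 130081: 0.2482, 0.3411, 0.3457, 0.0650.
p̂_st = 0.2482·0.08 + 0.3411·0.11 + 0.3457·0.01 + 0.0650·0.11 ≈ 0.067982... → 0.0680.

0.0680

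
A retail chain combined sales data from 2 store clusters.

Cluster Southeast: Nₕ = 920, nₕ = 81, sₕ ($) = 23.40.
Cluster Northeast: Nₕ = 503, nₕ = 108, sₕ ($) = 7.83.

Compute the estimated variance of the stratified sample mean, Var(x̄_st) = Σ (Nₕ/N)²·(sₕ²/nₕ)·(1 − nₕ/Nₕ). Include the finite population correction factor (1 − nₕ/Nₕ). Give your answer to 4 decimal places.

N = 1423; Wₕ = Nₕ/N.
cluster Southeast: (920/1423)²·23.40²/81·(1 − 81/920) = 2.5768354
cluster Northeast: (503/1423)²·7.83²/108·(1 − 108/503) = 0.0557000
Sum = 2.6325354 → 2.6325.

2.6325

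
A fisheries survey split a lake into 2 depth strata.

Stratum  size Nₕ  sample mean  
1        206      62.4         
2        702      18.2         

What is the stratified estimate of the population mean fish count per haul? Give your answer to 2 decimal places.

28.23

x̄_st = (Σ Nₕx̄ₕ) / (Σ Nₕ) = (206·62.4 + 702·18.2) / 908
= 25630.8 / 908 = 28.2278... → 28.23.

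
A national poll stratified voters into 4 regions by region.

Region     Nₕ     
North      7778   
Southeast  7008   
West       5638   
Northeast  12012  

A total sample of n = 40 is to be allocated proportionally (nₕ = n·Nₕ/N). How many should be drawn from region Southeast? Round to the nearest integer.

9

Share of region Southeast = 7008/32436 = 0.21606.
Allocate 40 × 0.21606 = 8.642... → 9.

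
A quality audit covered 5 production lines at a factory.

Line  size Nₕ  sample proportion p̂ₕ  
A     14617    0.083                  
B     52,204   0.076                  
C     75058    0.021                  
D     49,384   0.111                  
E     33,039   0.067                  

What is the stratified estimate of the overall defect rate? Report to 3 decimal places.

Wₕ = Nₕ/N with N = 224302: 0.0652, 0.2327, 0.3346, 0.2202, 0.1473.
p̂_st = 0.0652·0.083 + 0.2327·0.076 + 0.3346·0.021 + 0.2202·0.111 + 0.1473·0.067 ≈ 0.06443... → 0.064.

0.064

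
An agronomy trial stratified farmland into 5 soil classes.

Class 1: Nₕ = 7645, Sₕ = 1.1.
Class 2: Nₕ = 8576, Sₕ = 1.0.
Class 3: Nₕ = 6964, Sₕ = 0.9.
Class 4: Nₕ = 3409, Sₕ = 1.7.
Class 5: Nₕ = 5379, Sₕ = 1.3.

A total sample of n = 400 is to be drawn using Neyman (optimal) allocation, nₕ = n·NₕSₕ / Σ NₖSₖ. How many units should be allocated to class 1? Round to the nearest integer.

Σ NₕSₕ = 7645·1.1 + 8576·1.0 + 6964·0.9 + 3409·1.7 + 5379·1.3 = 36041.1.
Share for 1: 8409.5/36041.1 = 0.23333.
n_1 = 400 × 0.23333 = 93.332... → 93.

93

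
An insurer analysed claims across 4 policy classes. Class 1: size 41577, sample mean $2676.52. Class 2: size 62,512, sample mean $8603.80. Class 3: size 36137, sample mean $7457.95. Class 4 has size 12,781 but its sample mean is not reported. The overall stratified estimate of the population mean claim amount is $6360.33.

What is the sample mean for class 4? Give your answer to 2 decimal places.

N = 41577 + 62512 + 36137 + 12781 = 153007.
Overall total = μ·N = 6360.33·153007 = 973175012.31.
Subtract the known strata: 41577·2676.52 + 62512·8603.80 + 36137·7457.95 = 918630356.79.
Remaining total for class 4: 973175012.31 − 918630356.79 = 54544655.52.
Divide by its size: 54544655.52 / 12781 = 4267.6360... → 4267.64.

4267.64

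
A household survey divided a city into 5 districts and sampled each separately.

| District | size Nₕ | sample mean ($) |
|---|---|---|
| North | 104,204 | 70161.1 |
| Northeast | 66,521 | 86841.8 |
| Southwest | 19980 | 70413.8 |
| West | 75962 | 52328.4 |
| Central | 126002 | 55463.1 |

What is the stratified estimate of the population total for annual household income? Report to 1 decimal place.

25458169813.2

North: 104204·70161.1 = 7311067264.4
Northeast: 66521·86841.8 = 5776803377.8
Southwest: 19980·70413.8 = 1406867724
West: 75962·52328.4 = 3974969920.8
Central: 126002·55463.1 = 6988461526.2
τ̂ = Σ Nₕx̄ₕ = 25458169813.2.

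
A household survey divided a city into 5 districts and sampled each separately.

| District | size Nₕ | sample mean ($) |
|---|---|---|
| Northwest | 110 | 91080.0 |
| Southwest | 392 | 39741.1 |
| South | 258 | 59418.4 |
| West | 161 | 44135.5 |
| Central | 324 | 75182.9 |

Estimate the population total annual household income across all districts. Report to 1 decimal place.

72392333.5

Northwest: 110·91080.0 = 10018800
Southwest: 392·39741.1 = 15578511.2
South: 258·59418.4 = 15329947.2
West: 161·44135.5 = 7105815.5
Central: 324·75182.9 = 24359259.6
τ̂ = Σ Nₕx̄ₕ = 72392333.5.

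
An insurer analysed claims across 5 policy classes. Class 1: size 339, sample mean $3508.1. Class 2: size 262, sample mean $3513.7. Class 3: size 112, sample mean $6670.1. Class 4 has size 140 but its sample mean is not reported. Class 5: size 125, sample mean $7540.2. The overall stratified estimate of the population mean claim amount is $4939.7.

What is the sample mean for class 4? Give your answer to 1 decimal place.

7368.7

N = 339 + 262 + 112 + 140 + 125 = 978.
Overall total = μ·N = 4939.7·978 = 4831026.6.
Subtract the known strata: 339·3508.1 + 262·3513.7 + 112·6670.1 + 125·7540.2 = 3799411.5.
Remaining total for class 4: 4831026.6 − 3799411.5 = 1031615.1.
Divide by its size: 1031615.1 / 140 = 7368.679... → 7368.7.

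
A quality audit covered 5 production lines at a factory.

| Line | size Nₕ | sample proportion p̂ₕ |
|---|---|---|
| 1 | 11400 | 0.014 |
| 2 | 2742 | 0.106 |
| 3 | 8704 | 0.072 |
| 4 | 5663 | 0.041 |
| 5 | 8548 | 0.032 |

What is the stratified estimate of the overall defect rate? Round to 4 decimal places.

0.0427

Wₕ = Nₕ/N with N = 37057: 0.3076, 0.0740, 0.2349, 0.1528, 0.2307.
p̂_st = 0.3076·0.014 + 0.0740·0.106 + 0.2349·0.072 + 0.1528·0.041 + 0.2307·0.032 ≈ 0.042709... → 0.0427.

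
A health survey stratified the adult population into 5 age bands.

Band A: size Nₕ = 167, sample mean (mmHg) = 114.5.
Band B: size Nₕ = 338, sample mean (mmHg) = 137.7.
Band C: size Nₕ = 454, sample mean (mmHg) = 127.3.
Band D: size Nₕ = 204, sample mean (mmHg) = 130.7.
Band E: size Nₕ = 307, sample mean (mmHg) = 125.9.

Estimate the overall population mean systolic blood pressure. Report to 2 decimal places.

N = 167 + 338 + 454 + 204 + 307 = 1470.
Overall mean = Σ (Nₕ/N)·x̄ₕ — weight by population share, not a simple average.
Σ Nₕx̄ₕ = 167·114.5 + 338·137.7 + 454·127.3 + 204·130.7 + 307·125.9 = 19121.5 + 46542.6 + 57794.2 + 26662.8 + 38651.3 = 188772.4.
Divide by N: 188772.4 / 1470 = 128.4166... → 128.42.

128.42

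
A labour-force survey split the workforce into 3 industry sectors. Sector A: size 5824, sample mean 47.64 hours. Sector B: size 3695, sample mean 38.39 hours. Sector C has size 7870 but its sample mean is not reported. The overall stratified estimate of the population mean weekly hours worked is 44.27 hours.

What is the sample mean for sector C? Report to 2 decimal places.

Σ Nₕx̄ₕ = N·μ, so 7870·x̄_C = 17389·44.27 − (5824·47.64 + 3695·38.39).
= 769811.03 − 419306.41 = 350504.62.
x̄_C = 350504.62 / 7870 = 44.5368... → 44.54.

44.54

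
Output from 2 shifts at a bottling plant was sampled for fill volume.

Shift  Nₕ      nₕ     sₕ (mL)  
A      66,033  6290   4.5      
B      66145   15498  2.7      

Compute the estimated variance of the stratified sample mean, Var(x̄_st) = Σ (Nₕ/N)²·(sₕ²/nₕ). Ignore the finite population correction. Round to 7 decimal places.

N = 132178; Wₕ = Nₕ/N.
shift A: (66033/132178)²·4.5²/6290 = 0.0008034856
shift B: (66145/132178)²·2.7²/15498 = 0.0001177952
Sum = 0.0009212808 → 0.0009213.

0.0009213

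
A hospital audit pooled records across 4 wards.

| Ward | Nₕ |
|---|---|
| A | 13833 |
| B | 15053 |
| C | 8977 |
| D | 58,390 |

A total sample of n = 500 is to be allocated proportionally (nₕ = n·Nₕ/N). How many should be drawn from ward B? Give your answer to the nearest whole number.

78

N = 13833 + 15053 + 8977 + 58390 = 96253.
n_B = 500·15053/96253 = 78.195... → 78.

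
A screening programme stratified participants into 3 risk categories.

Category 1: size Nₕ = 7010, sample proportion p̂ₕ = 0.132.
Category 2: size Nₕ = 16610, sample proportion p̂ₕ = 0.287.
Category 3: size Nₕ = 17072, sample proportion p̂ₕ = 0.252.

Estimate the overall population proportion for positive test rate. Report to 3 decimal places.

0.246

N = 7010 + 16610 + 17072 = 40692.
Overall proportion = Σ (Nₕ/N)·p̂ₕ.
Σ Nₕp̂ₕ = 925.32 + 4767.07 + 4302.144 = 9994.534.
9994.534 / 40692 = 0.24561... → 0.246.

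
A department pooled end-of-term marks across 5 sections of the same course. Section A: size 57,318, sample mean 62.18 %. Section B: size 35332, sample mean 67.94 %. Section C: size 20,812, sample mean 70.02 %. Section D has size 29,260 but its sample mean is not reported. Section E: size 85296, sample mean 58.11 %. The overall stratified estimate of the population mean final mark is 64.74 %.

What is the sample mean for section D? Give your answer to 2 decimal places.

81.46

Σ Nₕx̄ₕ = N·μ, so 29260·x̄_D = 228018·64.74 − (57318·62.18 + 35332·67.94 + 20812·70.02 + 85296·58.11).
= 14761885.32 − 12378296.12 = 2383589.2.
x̄_D = 2383589.2 / 29260 = 81.4624... → 81.46.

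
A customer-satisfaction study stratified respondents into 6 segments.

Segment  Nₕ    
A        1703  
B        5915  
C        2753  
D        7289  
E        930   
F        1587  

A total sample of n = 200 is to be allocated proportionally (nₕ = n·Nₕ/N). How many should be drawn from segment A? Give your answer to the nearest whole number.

17

N = 1703 + 5915 + 2753 + 7289 + 930 + 1587 = 20177.
n_A = 200·1703/20177 = 16.881... → 17.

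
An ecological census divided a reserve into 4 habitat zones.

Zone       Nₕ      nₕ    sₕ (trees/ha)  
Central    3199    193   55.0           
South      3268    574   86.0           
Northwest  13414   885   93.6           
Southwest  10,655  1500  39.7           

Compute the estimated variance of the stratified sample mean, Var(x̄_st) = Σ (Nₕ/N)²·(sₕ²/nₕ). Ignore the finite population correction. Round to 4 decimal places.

2.3578

N = 30536. Term for each stratum: Wₕ²sₕ²/nₕ.
Var(x̄_st) = 0.1720174 + 0.1475791 + 1.9102963 + 0.1279300 = 2.3578227 → 2.3578.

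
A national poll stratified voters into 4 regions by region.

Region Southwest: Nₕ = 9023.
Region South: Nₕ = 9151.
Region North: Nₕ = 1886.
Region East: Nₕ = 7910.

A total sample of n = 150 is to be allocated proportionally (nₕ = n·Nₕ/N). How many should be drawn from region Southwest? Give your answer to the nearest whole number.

48

N = 9023 + 9151 + 1886 + 7910 = 27970.
n_Southwest = 150·9023/27970 = 48.389... → 48.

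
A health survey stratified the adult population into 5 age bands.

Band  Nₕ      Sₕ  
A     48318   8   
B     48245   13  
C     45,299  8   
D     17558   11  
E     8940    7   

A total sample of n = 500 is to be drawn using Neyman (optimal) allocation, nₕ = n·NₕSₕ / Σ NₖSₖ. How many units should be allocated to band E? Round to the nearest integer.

A: NₕSₕ = 48318·8 = 386544
B: NₕSₕ = 48245·13 = 627185
C: NₕSₕ = 45299·8 = 362392
D: NₕSₕ = 17558·11 = 193138
E: NₕSₕ = 8940·7 = 62580
Σ NₕSₕ = 1631839.
n_E = 500·62580/1631839 = 19.175... → 19.

19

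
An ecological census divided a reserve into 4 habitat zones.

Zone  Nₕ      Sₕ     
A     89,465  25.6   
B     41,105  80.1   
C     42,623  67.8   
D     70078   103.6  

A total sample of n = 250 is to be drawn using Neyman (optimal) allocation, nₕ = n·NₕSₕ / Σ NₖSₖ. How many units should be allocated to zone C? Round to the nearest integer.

46

A: NₕSₕ = 89465·25.6 = 2290304
B: NₕSₕ = 41105·80.1 = 3292510.5
C: NₕSₕ = 42623·67.8 = 2889839.4
D: NₕSₕ = 70078·103.6 = 7260080.8
Σ NₕSₕ = 15732734.7.
n_C = 250·2889839.4/15732734.7 = 45.921... → 46.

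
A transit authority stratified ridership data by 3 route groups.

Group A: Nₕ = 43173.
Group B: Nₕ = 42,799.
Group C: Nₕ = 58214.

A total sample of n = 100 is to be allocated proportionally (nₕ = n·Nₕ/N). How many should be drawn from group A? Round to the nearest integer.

Share of group A = 43173/144186 = 0.29943.
Allocate 100 × 0.29943 = 29.943... → 30.

30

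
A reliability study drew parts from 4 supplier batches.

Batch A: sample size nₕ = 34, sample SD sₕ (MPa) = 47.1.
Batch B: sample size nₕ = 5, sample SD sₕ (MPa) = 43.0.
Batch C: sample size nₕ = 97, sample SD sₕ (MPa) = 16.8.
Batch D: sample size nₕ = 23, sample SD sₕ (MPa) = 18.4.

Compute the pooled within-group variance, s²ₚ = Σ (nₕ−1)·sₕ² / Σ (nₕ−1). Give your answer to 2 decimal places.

A: (34−1)·47.1² = 33·2218.41 = 73207.53
B: (5−1)·43.0² = 4·1849 = 7396
C: (97−1)·16.8² = 96·282.24 = 27095.04
D: (23−1)·18.4² = 22·338.56 = 7448.32
Numerator = 115146.89; denominator = Σ(nₕ−1) = 155.
s²ₚ = 115146.89/155 = 742.8832... → 742.88.

742.88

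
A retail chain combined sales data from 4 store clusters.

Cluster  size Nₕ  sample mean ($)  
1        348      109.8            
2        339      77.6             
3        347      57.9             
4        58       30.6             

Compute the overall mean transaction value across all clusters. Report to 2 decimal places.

79.11

x̄_st = (Σ Nₕx̄ₕ) / (Σ Nₕ) = (348·109.8 + 339·77.6 + 347·57.9 + 58·30.6) / 1092
= 86382.9 / 1092 = 79.1052... → 79.11.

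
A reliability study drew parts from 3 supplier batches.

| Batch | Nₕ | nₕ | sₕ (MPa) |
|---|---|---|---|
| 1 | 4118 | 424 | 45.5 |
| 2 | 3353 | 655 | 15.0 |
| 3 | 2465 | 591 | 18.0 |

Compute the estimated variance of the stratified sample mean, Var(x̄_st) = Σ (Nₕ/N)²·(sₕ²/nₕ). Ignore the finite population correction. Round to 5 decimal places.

0.91156

N = 9936. Term for each stratum: Wₕ²sₕ²/nₕ.
Var(x̄_st) = 0.83869964 + 0.03911877 + 0.03374180 = 0.91156020 → 0.91156.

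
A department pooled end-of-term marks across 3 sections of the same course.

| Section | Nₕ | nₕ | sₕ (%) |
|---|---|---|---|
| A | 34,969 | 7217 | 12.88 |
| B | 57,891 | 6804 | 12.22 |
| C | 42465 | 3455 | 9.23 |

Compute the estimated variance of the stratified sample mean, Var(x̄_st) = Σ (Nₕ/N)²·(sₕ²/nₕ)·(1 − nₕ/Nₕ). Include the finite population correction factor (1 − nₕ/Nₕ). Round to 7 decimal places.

N = 135325; Wₕ = Nₕ/N.
section A: (34969/135325)²·12.88²/7217·(1 − 7217/34969) = 0.0012181379
section B: (57891/135325)²·12.22²/6804·(1 − 6804/57891) = 0.0035444062
section C: (42465/135325)²·9.23²/3455·(1 − 3455/42465) = 0.0022305212
Sum = 0.0069930653 → 0.0069931.

0.0069931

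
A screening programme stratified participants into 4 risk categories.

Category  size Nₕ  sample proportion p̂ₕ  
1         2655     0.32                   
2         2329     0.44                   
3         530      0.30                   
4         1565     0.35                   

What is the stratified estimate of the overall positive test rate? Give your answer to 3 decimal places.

0.365

N = 2655 + 2329 + 530 + 1565 = 7079.
Overall proportion = Σ (Nₕ/N)·p̂ₕ.
Σ Nₕp̂ₕ = 849.6 + 1024.76 + 159 + 547.75 = 2581.11.
2581.11 / 7079 = 0.36462... → 0.365.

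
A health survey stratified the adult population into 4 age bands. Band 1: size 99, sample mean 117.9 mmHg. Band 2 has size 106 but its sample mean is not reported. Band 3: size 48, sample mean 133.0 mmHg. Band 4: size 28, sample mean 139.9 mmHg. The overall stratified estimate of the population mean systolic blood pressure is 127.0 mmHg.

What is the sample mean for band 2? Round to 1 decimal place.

Σ Nₕx̄ₕ = N·μ, so 106·x̄_2 = 281·127.0 − (99·117.9 + 48·133.0 + 28·139.9).
= 35687 − 21973.3 = 13713.7.
x̄_2 = 13713.7 / 106 = 129.375... → 129.4.

129.4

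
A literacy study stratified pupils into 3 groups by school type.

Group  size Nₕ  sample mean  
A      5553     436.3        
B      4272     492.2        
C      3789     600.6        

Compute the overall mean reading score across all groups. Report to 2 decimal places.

x̄_st = (Σ Nₕx̄ₕ) / (Σ Nₕ) = (5553·436.3 + 4272·492.2 + 3789·600.6) / 13614
= 6801125.7 / 13614 = 499.5685... → 499.57.

499.57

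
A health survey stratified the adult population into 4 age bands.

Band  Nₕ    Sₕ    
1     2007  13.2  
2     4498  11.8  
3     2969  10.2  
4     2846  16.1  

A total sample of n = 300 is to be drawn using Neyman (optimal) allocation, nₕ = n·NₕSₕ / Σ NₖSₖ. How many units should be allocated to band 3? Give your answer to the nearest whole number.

58

Σ NₕSₕ = 2007·13.2 + 4498·11.8 + 2969·10.2 + 2846·16.1 = 155673.2.
Share for 3: 30283.8/155673.2 = 0.19453.
n_3 = 300 × 0.19453 = 58.360... → 58.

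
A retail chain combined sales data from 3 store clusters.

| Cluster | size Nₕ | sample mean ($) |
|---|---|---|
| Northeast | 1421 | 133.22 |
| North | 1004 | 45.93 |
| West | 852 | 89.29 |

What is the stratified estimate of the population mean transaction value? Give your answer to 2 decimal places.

95.05

x̄_st = (Σ Nₕx̄ₕ) / (Σ Nₕ) = (1421·133.22 + 1004·45.93 + 852·89.29) / 3277
= 311494.42 / 3277 = 95.0548... → 95.05.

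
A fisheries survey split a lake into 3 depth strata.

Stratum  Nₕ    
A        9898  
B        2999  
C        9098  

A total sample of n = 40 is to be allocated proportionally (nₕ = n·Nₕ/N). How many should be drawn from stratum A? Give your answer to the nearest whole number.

18

Share of stratum A = 9898/21995 = 0.45001.
Allocate 40 × 0.45001 = 18.000... → 18.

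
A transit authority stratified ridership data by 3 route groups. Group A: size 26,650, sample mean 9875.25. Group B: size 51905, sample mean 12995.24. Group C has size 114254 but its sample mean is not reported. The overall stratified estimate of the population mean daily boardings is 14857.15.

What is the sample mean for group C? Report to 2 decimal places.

16865.05

Σ Nₕx̄ₕ = N·μ, so 114254·x̄_C = 192809·14857.15 − (26650·9875.25 + 51905·12995.24).
= 2864592234.35 − 937693344.7 = 1926898889.65.
x̄_C = 1926898889.65 / 114254 = 16865.0453... → 16865.05.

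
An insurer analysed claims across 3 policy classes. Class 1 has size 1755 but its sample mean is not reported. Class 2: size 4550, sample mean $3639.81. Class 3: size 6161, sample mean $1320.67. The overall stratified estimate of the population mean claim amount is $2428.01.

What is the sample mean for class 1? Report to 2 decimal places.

3173.67

N = 1755 + 4550 + 6161 = 12466.
Overall total = μ·N = 2428.01·12466 = 30267572.66.
Subtract the known strata: 4550·3639.81 + 6161·1320.67 = 24697783.37.
Remaining total for class 1: 30267572.66 − 24697783.37 = 5569789.29.
Divide by its size: 5569789.29 / 1755 = 3173.6691... → 3173.67.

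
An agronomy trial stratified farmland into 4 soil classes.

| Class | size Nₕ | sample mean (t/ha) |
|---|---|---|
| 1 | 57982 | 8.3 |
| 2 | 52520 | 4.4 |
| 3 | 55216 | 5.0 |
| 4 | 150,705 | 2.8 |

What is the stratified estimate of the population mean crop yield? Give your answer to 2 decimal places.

4.46

x̄_st = (Σ Nₕx̄ₕ) / (Σ Nₕ) = (57982·8.3 + 52520·4.4 + 55216·5.0 + 150705·2.8) / 316423
= 1410392.6 / 316423 = 4.4573... → 4.46.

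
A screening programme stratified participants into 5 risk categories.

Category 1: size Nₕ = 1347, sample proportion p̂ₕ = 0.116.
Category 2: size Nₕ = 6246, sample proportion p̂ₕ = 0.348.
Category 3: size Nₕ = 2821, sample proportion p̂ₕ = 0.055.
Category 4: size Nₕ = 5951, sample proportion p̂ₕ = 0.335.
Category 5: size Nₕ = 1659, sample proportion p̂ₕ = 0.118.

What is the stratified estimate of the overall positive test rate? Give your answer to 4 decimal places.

Wₕ = Nₕ/N with N = 18024: 0.0747, 0.3465, 0.1565, 0.3302, 0.0920.
p̂_st = 0.0747·0.116 + 0.3465·0.348 + 0.1565·0.055 + 0.3302·0.335 + 0.0920·0.118 ≈ 0.259341... → 0.2593.

0.2593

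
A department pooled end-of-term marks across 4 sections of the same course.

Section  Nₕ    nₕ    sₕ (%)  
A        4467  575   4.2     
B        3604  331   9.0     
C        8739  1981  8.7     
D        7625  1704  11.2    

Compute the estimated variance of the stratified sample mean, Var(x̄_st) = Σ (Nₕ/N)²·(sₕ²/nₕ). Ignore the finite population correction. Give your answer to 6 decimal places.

0.018404

N = 24435; Wₕ = Nₕ/N.
section A: (4467/24435)²·4.2²/575 = 0.001025269
section B: (3604/24435)²·9.0²/331 = 0.005323557
section C: (8739/24435)²·8.7²/1981 = 0.004887118
section D: (7625/24435)²·11.2²/1704 = 0.007168387
Sum = 0.018404332 → 0.018404.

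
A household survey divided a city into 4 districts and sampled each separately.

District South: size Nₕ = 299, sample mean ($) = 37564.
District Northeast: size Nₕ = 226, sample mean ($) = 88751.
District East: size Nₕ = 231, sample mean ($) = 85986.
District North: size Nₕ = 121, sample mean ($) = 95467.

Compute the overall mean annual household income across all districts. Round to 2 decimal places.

71497.87

N = 877; weights Wₕ = Nₕ/N = (0.3409, 0.2577, 0.2634, 0.1380).
x̄_st = Σ Wₕ·x̄ₕ = 0.3409·37564 + 0.2577·88751 + 0.2634·85986 + 0.1380·95467 ≈ 71497.8734...
→ 71497.87.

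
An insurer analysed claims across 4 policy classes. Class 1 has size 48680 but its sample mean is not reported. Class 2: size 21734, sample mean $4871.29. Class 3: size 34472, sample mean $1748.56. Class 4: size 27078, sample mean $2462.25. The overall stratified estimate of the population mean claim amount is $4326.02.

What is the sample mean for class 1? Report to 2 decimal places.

6944.48

N = 48680 + 21734 + 34472 + 27078 = 131964.
Overall total = μ·N = 4326.02·131964 = 570878903.28.
Subtract the known strata: 21734·4871.29 + 34472·1748.56 + 27078·2462.25 = 232821782.68.
Remaining total for class 1: 570878903.28 − 232821782.68 = 338057120.6.
Divide by its size: 338057120.6 / 48680 = 6944.4766... → 6944.48.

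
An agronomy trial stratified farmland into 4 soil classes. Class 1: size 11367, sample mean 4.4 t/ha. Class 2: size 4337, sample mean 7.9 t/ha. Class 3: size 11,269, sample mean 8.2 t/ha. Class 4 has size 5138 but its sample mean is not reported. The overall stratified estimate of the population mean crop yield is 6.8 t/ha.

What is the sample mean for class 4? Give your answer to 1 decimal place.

8.1

Σ Nₕx̄ₕ = N·μ, so 5138·x̄_4 = 32111·6.8 − (11367·4.4 + 4337·7.9 + 11269·8.2).
= 218354.8 − 176682.9 = 41671.9.
x̄_4 = 41671.9 / 5138 = 8.111... → 8.1.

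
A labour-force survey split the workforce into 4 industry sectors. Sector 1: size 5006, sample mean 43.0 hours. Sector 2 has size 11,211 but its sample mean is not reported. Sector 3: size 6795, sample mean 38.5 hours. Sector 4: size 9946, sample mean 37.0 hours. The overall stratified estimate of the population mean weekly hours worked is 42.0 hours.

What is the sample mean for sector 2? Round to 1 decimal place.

Σ Nₕx̄ₕ = N·μ, so 11211·x̄_2 = 32958·42.0 − (5006·43.0 + 6795·38.5 + 9946·37.0).
= 1384236 − 844867.5 = 539368.5.
x̄_2 = 539368.5 / 11211 = 48.111... → 48.1.

48.1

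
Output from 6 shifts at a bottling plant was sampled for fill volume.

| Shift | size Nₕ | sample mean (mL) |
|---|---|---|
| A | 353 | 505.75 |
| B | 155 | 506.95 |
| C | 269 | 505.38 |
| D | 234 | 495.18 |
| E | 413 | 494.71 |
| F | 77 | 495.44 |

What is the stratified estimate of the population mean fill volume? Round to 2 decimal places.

500.59

N = 1501; weights Wₕ = Nₕ/N = (0.2352, 0.1033, 0.1792, 0.1559, 0.2751, 0.0513).
x̄_st = Σ Wₕ·x̄ₕ = 0.2352·505.75 + 0.1033·506.95 + 0.1792·505.38 + 0.1559·495.18 + 0.2751·494.71 + 0.0513·495.44 ≈ 500.5932...
→ 500.59.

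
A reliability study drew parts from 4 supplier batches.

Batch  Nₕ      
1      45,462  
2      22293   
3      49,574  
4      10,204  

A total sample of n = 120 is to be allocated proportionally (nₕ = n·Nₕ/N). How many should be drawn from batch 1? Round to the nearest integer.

Share of batch 1 = 45462/127533 = 0.35647.
Allocate 120 × 0.35647 = 42.777... → 43.

43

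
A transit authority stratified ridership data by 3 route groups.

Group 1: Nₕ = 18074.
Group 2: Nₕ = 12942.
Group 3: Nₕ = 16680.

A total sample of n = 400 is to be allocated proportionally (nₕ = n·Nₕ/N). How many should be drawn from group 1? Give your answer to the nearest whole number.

N = 18074 + 12942 + 16680 = 47696.
n_1 = 400·18074/47696 = 151.577... → 152.

152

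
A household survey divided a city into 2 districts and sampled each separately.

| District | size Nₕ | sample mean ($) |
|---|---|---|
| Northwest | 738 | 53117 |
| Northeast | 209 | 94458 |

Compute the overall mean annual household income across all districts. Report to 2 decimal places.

62240.83

N = 947; weights Wₕ = Nₕ/N = (0.7793, 0.2207).
x̄_st = Σ Wₕ·x̄ₕ = 0.7793·53117 + 0.2207·94458 ≈ 62240.8321...
→ 62240.83.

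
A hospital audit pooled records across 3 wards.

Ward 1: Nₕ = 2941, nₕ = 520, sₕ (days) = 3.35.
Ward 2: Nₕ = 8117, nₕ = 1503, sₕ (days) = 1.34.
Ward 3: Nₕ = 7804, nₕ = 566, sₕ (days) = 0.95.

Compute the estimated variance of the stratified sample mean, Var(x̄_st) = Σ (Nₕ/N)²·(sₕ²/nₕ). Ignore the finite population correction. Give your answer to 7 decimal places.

N = 18862. Term for each stratum: Wₕ²sₕ²/nₕ.
Var(x̄_st) = 0.0005246876 + 0.0002212413 + 0.0002729542 = 0.0010188832 → 0.0010189.

0.0010189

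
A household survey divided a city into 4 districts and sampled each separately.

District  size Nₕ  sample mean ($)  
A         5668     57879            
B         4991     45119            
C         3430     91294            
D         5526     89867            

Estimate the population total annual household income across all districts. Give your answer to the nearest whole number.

1362990563

A: 5668·57879 = 328058172
B: 4991·45119 = 225188929
C: 3430·91294 = 313138420
D: 5526·89867 = 496605042
τ̂ = Σ Nₕx̄ₕ = 1362990563.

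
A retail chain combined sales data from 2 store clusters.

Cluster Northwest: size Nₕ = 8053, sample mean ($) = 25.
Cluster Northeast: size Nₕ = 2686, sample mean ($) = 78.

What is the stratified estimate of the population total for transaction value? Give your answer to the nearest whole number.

410833

Estimate total by summing Nₕ·x̄ₕ over strata.
8053·25 + 2686·78 = 201325 + 209508 = 410833.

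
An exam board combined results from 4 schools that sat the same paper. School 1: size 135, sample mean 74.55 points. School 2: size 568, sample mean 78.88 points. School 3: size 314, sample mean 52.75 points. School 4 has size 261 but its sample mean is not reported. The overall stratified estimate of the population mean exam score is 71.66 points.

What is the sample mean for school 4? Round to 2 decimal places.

77.20

Σ Nₕx̄ₕ = N·μ, so 261·x̄_4 = 1278·71.66 − (135·74.55 + 568·78.88 + 314·52.75).
= 91581.48 − 71431.59 = 20149.89.
x̄_4 = 20149.89 / 261 = 77.2026... → 77.20.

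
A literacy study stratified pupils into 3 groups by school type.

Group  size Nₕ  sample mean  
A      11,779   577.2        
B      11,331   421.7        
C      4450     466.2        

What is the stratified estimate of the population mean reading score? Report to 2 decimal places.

x̄_st = (Σ Nₕx̄ₕ) / (Σ Nₕ) = (11779·577.2 + 11331·421.7 + 4450·466.2) / 27560
= 13651711.5 / 27560 = 495.3451... → 495.35.

495.35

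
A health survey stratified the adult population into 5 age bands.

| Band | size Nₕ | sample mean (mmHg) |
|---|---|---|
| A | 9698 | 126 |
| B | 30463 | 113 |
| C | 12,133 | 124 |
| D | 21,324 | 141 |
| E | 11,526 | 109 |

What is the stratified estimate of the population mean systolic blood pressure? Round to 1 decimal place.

x̄_st = (Σ Nₕx̄ₕ) / (Σ Nₕ) = (9698·126 + 30463·113 + 12133·124 + 21324·141 + 11526·109) / 85144
= 10431777 / 85144 = 122.519... → 122.5.

122.5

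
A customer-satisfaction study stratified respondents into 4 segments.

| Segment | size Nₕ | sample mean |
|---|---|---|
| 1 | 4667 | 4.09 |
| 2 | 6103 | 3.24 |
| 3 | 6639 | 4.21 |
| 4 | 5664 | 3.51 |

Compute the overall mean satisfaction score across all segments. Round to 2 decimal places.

N = 23073; weights Wₕ = Nₕ/N = (0.2023, 0.2645, 0.2877, 0.2455).
x̄_st = Σ Wₕ·x̄ₕ = 0.2023·4.09 + 0.2645·3.24 + 0.2877·4.21 + 0.2455·3.51 ≈ 3.7573...
→ 3.76.

3.76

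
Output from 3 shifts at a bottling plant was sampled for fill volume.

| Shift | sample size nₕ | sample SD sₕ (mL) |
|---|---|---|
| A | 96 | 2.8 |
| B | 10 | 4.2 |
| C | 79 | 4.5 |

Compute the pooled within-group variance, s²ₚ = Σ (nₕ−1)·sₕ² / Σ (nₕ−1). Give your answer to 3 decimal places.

13.643

Degrees of freedom: 95 + 9 + 78 = 182.
Σ(nₕ−1)sₕ² = 95·7.84 + 9·17.64 + 78·20.25 = 2483.06.
s²ₚ = 2483.06 / 182 = 13.64319... → 13.643.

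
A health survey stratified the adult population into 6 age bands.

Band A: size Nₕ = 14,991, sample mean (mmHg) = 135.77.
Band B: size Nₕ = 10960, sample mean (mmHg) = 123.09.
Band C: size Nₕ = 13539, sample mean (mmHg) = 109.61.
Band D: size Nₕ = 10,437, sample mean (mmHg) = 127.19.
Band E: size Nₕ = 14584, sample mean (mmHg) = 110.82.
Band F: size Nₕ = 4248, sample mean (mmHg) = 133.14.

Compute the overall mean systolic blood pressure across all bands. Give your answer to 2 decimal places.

121.84

N = 14991 + 10960 + 13539 + 10437 + 14584 + 4248 = 68759.
The stratified mean weights each stratum mean by its population share Nₕ/N.
Σ Nₕx̄ₕ = 14991·135.77 + 10960·123.09 + 13539·109.61 + 10437·127.19 + 14584·110.82 + 4248·133.14 = 2035328.07 + 1349066.4 + 1484009.79 + 1327482.03 + 1616198.88 + 565578.72 = 8377663.89.
Divide by N: 8377663.89 / 68759 = 121.8410... → 121.84.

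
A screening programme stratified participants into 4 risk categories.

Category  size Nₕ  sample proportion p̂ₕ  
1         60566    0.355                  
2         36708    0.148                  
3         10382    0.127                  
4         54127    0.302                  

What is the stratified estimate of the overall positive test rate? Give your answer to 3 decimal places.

0.276

Wₕ = Nₕ/N with N = 161783: 0.3744, 0.2269, 0.0642, 0.3346.
p̂_st = 0.3744·0.355 + 0.2269·0.148 + 0.0642·0.127 + 0.3346·0.302 ≈ 0.27567... → 0.276.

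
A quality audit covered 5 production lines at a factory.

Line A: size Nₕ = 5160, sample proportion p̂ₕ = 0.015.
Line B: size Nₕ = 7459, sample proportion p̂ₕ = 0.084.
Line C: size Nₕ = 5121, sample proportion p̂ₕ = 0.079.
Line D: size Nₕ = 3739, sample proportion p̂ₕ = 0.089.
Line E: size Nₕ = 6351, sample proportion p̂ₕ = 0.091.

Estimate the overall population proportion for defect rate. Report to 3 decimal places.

N = 5160 + 7459 + 5121 + 3739 + 6351 = 27830.
Overall proportion = Σ (Nₕ/N)·p̂ₕ.
Σ Nₕp̂ₕ = 77.4 + 626.556 + 404.559 + 332.771 + 577.941 = 2019.227.
2019.227 / 27830 = 0.07256... → 0.073.

0.073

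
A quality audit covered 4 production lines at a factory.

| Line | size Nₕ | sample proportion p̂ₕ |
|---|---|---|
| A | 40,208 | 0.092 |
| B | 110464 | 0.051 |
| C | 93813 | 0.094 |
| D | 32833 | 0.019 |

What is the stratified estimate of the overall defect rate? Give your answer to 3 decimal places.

0.068

Wₕ = Nₕ/N with N = 277318: 0.1450, 0.3983, 0.3383, 0.1184.
p̂_st = 0.1450·0.092 + 0.3983·0.051 + 0.3383·0.094 + 0.1184·0.019 ≈ 0.06770... → 0.068.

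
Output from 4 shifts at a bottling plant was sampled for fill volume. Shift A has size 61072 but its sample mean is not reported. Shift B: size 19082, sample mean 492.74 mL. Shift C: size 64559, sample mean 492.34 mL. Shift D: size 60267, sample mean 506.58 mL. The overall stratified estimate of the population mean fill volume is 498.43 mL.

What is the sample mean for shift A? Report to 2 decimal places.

Σ Nₕx̄ₕ = N·μ, so 61072·x̄_A = 204980·498.43 − (19082·492.74 + 64559·492.34 + 60267·506.58).
= 102168181.4 − 71717499.6 = 30450681.8.
x̄_A = 30450681.8 / 61072 = 498.6030... → 498.60.

498.60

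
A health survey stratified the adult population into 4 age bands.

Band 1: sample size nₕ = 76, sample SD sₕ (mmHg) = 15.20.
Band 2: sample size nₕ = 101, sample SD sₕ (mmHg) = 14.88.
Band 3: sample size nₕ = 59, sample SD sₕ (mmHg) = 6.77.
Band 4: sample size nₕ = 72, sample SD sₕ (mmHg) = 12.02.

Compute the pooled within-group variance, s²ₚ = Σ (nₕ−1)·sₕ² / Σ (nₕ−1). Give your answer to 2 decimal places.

1: (76−1)·15.20² = 75·231.04 = 17328
2: (101−1)·14.88² = 100·221.4144 = 22141.44
3: (59−1)·6.77² = 58·45.8329 = 2658.3082
4: (72−1)·12.02² = 71·144.4804 = 10258.1084
Numerator = 52385.8566; denominator = Σ(nₕ−1) = 304.
s²ₚ = 52385.8566/304 = 172.3219... → 172.32.

172.32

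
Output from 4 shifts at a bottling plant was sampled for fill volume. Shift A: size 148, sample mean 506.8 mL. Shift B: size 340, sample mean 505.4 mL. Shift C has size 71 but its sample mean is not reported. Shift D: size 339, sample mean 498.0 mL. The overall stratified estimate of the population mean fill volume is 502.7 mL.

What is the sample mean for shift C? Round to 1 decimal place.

N = 148 + 340 + 71 + 339 = 898.
Overall total = μ·N = 502.7·898 = 451424.6.
Subtract the known strata: 148·506.8 + 340·505.4 + 339·498.0 = 415664.4.
Remaining total for shift C: 451424.6 − 415664.4 = 35760.2.
Divide by its size: 35760.2 / 71 = 503.665... → 503.7.

503.7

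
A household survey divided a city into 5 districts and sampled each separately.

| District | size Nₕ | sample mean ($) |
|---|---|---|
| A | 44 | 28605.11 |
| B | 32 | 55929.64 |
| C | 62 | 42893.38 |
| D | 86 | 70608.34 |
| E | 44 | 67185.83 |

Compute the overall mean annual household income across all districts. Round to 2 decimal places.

x̄_st = (Σ Nₕx̄ₕ) / (Σ Nₕ) = (44·28605.11 + 32·55929.64 + 62·42893.38 + 86·70608.34 + 44·67185.83) / 268
= 14736256.64 / 268 = 54986.0322... → 54986.03.

54986.03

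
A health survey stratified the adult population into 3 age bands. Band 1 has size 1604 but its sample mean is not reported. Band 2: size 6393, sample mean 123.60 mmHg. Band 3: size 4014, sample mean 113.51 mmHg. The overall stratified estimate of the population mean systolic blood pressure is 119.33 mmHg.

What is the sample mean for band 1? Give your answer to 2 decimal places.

N = 1604 + 6393 + 4014 = 12011.
Overall total = μ·N = 119.33·12011 = 1433272.63.
Subtract the known strata: 6393·123.60 + 4014·113.51 = 1245803.94.
Remaining total for band 1: 1433272.63 − 1245803.94 = 187468.69.
Divide by its size: 187468.69 / 1604 = 116.8757... → 116.88.

116.88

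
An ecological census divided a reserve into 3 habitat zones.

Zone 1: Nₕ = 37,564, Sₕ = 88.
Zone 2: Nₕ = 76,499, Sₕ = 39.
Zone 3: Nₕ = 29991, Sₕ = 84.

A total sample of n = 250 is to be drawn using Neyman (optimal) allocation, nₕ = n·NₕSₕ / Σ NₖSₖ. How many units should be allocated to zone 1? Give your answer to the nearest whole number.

94

Σ NₕSₕ = 37564·88 + 76499·39 + 29991·84 = 8808337.
Share for 1: 3305632/8808337 = 0.37528.
n_1 = 250 × 0.37528 = 93.821... → 94.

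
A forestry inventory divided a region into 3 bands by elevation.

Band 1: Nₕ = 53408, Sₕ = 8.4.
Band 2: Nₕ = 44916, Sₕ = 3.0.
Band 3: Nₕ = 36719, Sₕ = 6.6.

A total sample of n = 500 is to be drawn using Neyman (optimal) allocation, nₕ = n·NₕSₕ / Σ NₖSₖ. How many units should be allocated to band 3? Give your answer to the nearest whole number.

1: NₕSₕ = 53408·8.4 = 448627.2
2: NₕSₕ = 44916·3.0 = 134748
3: NₕSₕ = 36719·6.6 = 242345.4
Σ NₕSₕ = 825720.6.
n_3 = 500·242345.4/825720.6 = 146.748... → 147.

147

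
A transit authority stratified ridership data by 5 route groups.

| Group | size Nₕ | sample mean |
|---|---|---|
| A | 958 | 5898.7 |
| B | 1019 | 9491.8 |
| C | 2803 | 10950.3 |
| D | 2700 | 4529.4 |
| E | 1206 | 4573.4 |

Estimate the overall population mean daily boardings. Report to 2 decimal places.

N = 958 + 1019 + 2803 + 2700 + 1206 = 8686.
Overall mean = Σ (Nₕ/N)·x̄ₕ — weight by population share, not a simple average.
Σ Nₕx̄ₕ = 958·5898.7 + 1019·9491.8 + 2803·10950.3 + 2700·4529.4 + 1206·4573.4 = 5650954.6 + 9672144.2 + 30693690.9 + 12229380 + 5515520.4 = 63761690.1.
Divide by N: 63761690.1 / 8686 = 7340.7426... → 7340.74.

7340.74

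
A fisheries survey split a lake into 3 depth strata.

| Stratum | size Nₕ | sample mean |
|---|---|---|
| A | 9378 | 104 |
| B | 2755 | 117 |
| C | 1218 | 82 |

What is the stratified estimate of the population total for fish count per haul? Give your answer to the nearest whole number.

Population total = Σ Nₕ·x̄ₕ (each stratum's size times its mean).
9378·104 + 2755·117 + 1218·82 = 975312 + 322335 + 99876 = 1397523.

1397523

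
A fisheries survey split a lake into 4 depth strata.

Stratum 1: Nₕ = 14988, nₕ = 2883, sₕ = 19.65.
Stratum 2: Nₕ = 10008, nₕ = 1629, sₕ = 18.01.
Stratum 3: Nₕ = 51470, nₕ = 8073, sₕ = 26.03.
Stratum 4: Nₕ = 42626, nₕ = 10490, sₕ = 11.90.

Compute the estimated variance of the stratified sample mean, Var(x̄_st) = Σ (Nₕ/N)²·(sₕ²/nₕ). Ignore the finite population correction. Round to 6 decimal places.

N = 119092; Wₕ = Nₕ/N.
stratum 1: (14988/119092)²·19.65²/2883 = 0.002121303
stratum 2: (10008/119092)²·18.01²/1629 = 0.001406163
stratum 3: (51470/119092)²·26.03²/8073 = 0.015676768
stratum 4: (42626/119092)²·11.90²/10490 = 0.001729428
Sum = 0.020933662 → 0.020934.

0.020934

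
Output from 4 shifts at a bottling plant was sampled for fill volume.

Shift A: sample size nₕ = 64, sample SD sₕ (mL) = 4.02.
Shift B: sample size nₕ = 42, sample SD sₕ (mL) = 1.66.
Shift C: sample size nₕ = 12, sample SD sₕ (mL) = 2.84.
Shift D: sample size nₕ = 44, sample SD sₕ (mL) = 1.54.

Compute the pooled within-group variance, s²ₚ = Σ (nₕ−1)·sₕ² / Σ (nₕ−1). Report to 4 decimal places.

A: (64−1)·4.02² = 63·16.1604 = 1018.1052
B: (42−1)·1.66² = 41·2.7556 = 112.9796
C: (12−1)·2.84² = 11·8.0656 = 88.7216
D: (44−1)·1.54² = 43·2.3716 = 101.9788
Numerator = 1321.7852; denominator = Σ(nₕ−1) = 158.
s²ₚ = 1321.7852/158 = 8.365729... → 8.3657.

8.3657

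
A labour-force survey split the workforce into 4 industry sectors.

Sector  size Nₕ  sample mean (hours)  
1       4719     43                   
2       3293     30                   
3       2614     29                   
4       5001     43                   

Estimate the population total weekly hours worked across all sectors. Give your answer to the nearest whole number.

592556

1: 4719·43 = 202917
2: 3293·30 = 98790
3: 2614·29 = 75806
4: 5001·43 = 215043
τ̂ = Σ Nₕx̄ₕ = 592556.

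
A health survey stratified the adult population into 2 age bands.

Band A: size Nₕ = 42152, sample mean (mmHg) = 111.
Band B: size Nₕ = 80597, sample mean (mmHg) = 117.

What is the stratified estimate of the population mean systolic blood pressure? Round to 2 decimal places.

N = 42152 + 80597 = 122749.
Weight each subgroup mean by Nₕ/N and sum.
Σ Nₕx̄ₕ = 42152·111 + 80597·117 = 4678872 + 9429849 = 14108721.
Divide by N: 14108721 / 122749 = 114.9396... → 114.94.

114.94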